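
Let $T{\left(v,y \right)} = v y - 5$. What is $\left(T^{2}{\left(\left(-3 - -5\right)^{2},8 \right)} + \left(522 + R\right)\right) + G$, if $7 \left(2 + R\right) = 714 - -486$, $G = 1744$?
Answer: $\frac{22151}{7} \approx 3164.4$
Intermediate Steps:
$R = \frac{1186}{7}$ ($R = -2 + \frac{714 - -486}{7} = -2 + \frac{714 + 486}{7} = -2 + \frac{1}{7} \cdot 1200 = -2 + \frac{1200}{7} = \frac{1186}{7} \approx 169.43$)
$T{\left(v,y \right)} = -5 + v y$
$\left(T^{2}{\left(\left(-3 - -5\right)^{2},8 \right)} + \left(522 + R\right)\right) + G = \left(\left(-5 + \left(-3 - -5\right)^{2} \cdot 8\right)^{2} + \left(522 + \frac{1186}{7}\right)\right) + 1744 = \left(\left(-5 + \left(-3 + \left(\left(-2 + 4\right) + 3\right)\right)^{2} \cdot 8\right)^{2} + \frac{4840}{7}\right) + 1744 = \left(\left(-5 + \left(-3 + \left(2 + 3\right)\right)^{2} \cdot 8\right)^{2} + \frac{4840}{7}\right) + 1744 = \left(\left(-5 + \left(-3 + 5\right)^{2} \cdot 8\right)^{2} + \frac{4840}{7}\right) + 1744 = \left(\left(-5 + 2^{2} \cdot 8\right)^{2} + \frac{4840}{7}\right) + 1744 = \left(\left(-5 + 4 \cdot 8\right)^{2} + \frac{4840}{7}\right) + 1744 = \left(\left(-5 + 32\right)^{2} + \frac{4840}{7}\right) + 1744 = \left(27^{2} + \frac{4840}{7}\right) + 1744 = \left(729 + \frac{4840}{7}\right) + 1744 = \frac{9943}{7} + 1744 = \frac{22151}{7}$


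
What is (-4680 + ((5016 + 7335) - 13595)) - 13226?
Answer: -19150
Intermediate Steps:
(-4680 + ((5016 + 7335) - 13595)) - 13226 = (-4680 + (12351 - 13595)) - 13226 = (-4680 - 1244) - 13226 = -5924 - 13226 = -19150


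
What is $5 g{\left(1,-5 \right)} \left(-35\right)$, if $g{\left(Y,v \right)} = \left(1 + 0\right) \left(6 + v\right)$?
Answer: $-175$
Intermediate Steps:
$g{\left(Y,v \right)} = 6 + v$ ($g{\left(Y,v \right)} = 1 \left(6 + v\right) = 6 + v$)
$5 g{\left(1,-5 \right)} \left(-35\right) = 5 \left(6 - 5\right) \left(-35\right) = 5 \cdot 1 \left(-35\right) = 5 \left(-35\right) = -175$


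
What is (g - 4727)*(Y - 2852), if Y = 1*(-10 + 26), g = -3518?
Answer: 23382820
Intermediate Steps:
Y = 16 (Y = 1*16 = 16)
(g - 4727)*(Y - 2852) = (-3518 - 4727)*(16 - 2852) = -8245*(-2836) = 23382820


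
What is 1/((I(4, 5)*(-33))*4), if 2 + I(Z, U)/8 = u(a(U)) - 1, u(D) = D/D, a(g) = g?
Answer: 1/2112 ≈ 0.00047348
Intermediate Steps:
u(D) = 1
I(Z, U) = -16 (I(Z, U) = -16 + 8*(1 - 1) = -16 + 8*0 = -16 + 0 = -16)
1/((I(4, 5)*(-33))*4) = 1/(-16*(-33)*4) = 1/(528*4) = 1/2112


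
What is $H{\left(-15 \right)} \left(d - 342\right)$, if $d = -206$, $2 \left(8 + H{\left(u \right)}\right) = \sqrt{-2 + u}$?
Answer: $4384 - 274 i \sqrt{17} \approx 4384.0 - 1129.7 i$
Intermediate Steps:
$H{\left(u \right)} = -8 + \frac{\sqrt{-2 + u}}{2}$
$H{\left(-15 \right)} \left(d - 342\right) = \left(-8 + \frac{\sqrt{-2 - 15}}{2}\right) \left(-206 - 342\right) = \left(-8 + \frac{\sqrt{-17}}{2}\right) \left(-548\right) = \left(-8 + \frac{i \sqrt{17}}{2}\right) \left(-548\right) = 4384 - 274 i \sqrt{17}$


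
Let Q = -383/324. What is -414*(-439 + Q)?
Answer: 3280237/18 ≈ 1.8224e+5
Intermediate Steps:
Q = -383/324 (Q = -383*1/324 = -383/324 ≈ -1.1821)
-414*(-439 + Q) = -414*(-439 - 383/324) = -414*(-142619/324) = 3280237/18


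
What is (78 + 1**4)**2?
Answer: 6241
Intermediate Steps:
(78 + 1**4)**2 = (78 + 1)**2 = 79**2 = 6241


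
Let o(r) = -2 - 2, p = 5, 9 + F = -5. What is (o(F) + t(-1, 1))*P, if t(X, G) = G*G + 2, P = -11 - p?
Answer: 16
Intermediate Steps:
F = -14 (F = -9 - 5 = -14)
P = -16 (P = -11 - 1*5 = -11 - 5 = -16)
t(X, G) = 2 + G² (t(X, G) = G² + 2 = 2 + G²)
o(r) = -4
(o(F) + t(-1, 1))*P = (-4 + (2 + 1²))*(-16) = (-4 + (2 + 1))*(-16) = (-4 + 3)*(-16) = -1*(-16) = 16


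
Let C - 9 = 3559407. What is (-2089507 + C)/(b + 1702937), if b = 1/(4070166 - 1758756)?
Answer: 3397562361690/3936185611171 ≈ 0.86316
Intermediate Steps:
C = 3559416 (C = 9 + 3559407 = 3559416)
b = 1/2311410 ≈ 4.3264e-7
(-2089507 + C)/(b + 1702937) = (-2089507 + 3559416)/(1/2311410 + 1702937) = 1469909/(3936185611171/2311410) = 1469909*(2311410/3936185611171) = 3397562361690/3936185611171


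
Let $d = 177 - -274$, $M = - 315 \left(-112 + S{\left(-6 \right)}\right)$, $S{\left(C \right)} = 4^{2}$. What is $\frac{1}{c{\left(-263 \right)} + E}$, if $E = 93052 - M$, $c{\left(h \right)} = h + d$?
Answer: $\frac{1}{63000} \approx 1.5873 \cdot 10^{-5}$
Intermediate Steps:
$S{\left(C \right)} = 16$
$M = 30240$ ($M = - 315 \left(-112 + 16\right) = \left(-315\right) \left(-96\right) = 30240$)
$d = 451$ ($d = 177 + 274 = 451$)
$c{\left(h \right)} = 451 + h$ ($c{\left(h \right)} = h + 451 = 451 + h$)
$E = 62812$ ($E = 93052 - 30240 = 62812$)
$\frac{1}{c{\left(-263 \right)} + E} = \frac{1}{\left(451 - 263\right) + 62812} = \frac{1}{188 + 62812} = \frac{1}{63000}$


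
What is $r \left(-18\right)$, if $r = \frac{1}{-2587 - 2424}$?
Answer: $\frac{18}{5011} \approx 0.0035921$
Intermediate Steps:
$r = - \frac{1}{5011}$ ($r = \frac{1}{-5011} = - \frac{1}{5011} \approx -0.00019956$)
$r \left(-18\right) = \left(- \frac{1}{5011}\right) \left(-18\right) = \frac{18}{5011}$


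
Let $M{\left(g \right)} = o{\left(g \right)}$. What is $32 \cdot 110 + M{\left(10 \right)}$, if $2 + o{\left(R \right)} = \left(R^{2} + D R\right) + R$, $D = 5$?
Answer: $3678$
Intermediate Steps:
$o{\left(R \right)} = -2 + R^{2} + 6 R$ ($o{\left(R \right)} = -2 + \left(\left(R^{2} + 5 R\right) + R\right) = -2 + \left(R^{2} + 6 R\right) = -2 + R^{2} + 6 R$)
$M{\left(g \right)} = -2 + g^{2} + 6 g$
$32 \cdot 110 + M{\left(10 \right)} = 32 \cdot 110 + \left(-2 + 10^{2} + 6 \cdot 10\right) = 3520 + \left(-2 + 100 + 60\right) = 3520 + 158 = 3678$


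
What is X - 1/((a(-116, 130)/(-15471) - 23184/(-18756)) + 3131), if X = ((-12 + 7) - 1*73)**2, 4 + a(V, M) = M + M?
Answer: 153602217743805/25246914169 ≈ 6084.0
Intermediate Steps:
a(V, M) = -4 + 2*M (a(V, M) = -4 + (M + M) = -4 + 2*M)
X = 6084 (X = (-5 - 73)**2 = (-78)**2 = 6084)
X - 1/((a(-116, 130)/(-15471) - 23184/(-18756)) + 3131) = 6084 - 1/(((-4 + 2*130)/(-15471) - 23184/(-18756)) + 3131) = 6084 - 1/(((-4 + 260)*(-1/15471) - 23184*(-1/18756)) + 3131) = 6084 - 1/((256*(-1/15471) + 644/521) + 3131) = 6084 - 1/((-256/15471 + 644/521) + 3131) = 6084 - 1/(9829948/8060391 + 3131) = 6084 - 1/25246914169/8060391 = 6084 - 1*8060391/25246914169 = 6084 - 8060391/25246914169 = 153602217743805/25246914169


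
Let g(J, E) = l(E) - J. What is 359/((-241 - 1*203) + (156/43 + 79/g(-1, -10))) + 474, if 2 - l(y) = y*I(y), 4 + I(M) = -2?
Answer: 512343117/1082749 ≈ 473.19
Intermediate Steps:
I(M) = -6 (I(M) = -4 - 2 = -6)
l(y) = 2 + 6*y (l(y) = 2 - y*(-6) = 2 - (-6)*y = 2 + 6*y)
g(J, E) = 2 - J + 6*E (g(J, E) = (2 + 6*E) - J = 2 - J + 6*E)
359/((-241 - 1*203) + (156/43 + 79/g(-1, -10))) + 474 = 359/((-241 - 1*203) + (156/43 + 79/(2 - 1*(-1) + 6*(-10)))) + 474 = 359/((-241 - 203) + (156*(1/43) + 79/(2 + 1 - 60))) + 474 = 359/(-444 + (156/43 + 79/(-57))) + 474 = 359/(-444 + (156/43 + 79*(-1/57))) + 474 = 359/(-444 + (156/43 - 79/57)) + 474 = 359/(-444 + 5495/2451) + 474 = 359/(-1082749/2451) + 474 = -2451/1082749*359 + 474 = -879909/1082749 + 474 = 512343117/1082749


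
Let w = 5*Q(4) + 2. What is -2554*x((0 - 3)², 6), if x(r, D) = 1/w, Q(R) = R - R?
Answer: -1277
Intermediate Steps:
Q(R) = 0
w = 2 (w = 5*0 + 2 = 0 + 2 = 2)
x(r, D) = ½ (x(r, D) = 1/2 = ½)
-2554*x((0 - 3)², 6) = -2554*½ = -1277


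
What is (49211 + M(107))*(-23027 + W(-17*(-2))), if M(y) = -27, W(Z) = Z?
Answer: -1130887712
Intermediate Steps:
(49211 + M(107))*(-23027 + W(-17*(-2))) = (49211 - 27)*(-23027 - 17*(-2)) = 49184*(-23027 + 34) = 49184*(-22993) = -1130887712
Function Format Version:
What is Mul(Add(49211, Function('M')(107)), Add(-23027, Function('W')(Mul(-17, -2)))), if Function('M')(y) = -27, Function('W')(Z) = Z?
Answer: -1130887712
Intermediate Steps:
Mul(Add(49211, Function('M')(107)), Add(-23027, Function('W')(Mul(-17, -2)))) = Mul(Add(49211, -27), Add(-23027, Mul(-17, -2))) = Mul(49184, Add(-23027, 34)) = Mul(49184, -22993) = -1130887712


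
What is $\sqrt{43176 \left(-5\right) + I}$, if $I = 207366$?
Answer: $3 i \sqrt{946} \approx 92.271 i$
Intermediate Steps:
$\sqrt{43176 \left(-5\right) + I} = \sqrt{43176 \left(-5\right) + 207366} = \sqrt{-215880 + 207366} = \sqrt{-8514} = 3 i \sqrt{946}$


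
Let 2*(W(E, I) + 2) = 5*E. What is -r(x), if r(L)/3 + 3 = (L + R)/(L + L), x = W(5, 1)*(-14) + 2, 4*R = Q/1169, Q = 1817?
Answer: 10175751/1356040 ≈ 7.5040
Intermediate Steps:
R = 1817/4676 (R = (1817/1169)/4 = (1817*(1/1169))/4 = (¼)*(1817/1169) = 1817/4676 ≈ 0.38858)
W(E, I) = -2 + 5*E/2 (W(E, I) = -2 + (5*E)/2 = -2 + 5*E/2)
x = -145 (x = (-2 + (5/2)*5)*(-14) + 2 = (-2 + 25/2)*(-14) + 2 = (21/2)*(-14) + 2 = -147 + 2 = -145)
r(L) = -9 + 3*(1817/4676 + L)/(2*L) (r(L) = -9 + 3*((L + 1817/4676)/(L + L)) = -9 + 3*((1817/4676 + L)/((2*L))) = -9 + 3*((1817/4676 + L)*(1/(2*L))) = -9 + 3*((1817/4676 + L)/(2*L)) = -9 + 3*(1817/4676 + L)/(2*L))
-r(x) = -3*(1817 - 23380*(-145))/(9352*(-145)) = -3*(-1)*(1817 + 3390100)/(9352*145) = -3*(-1)*3391917/(9352*145) = -1*(-10175751/1356040) = 10175751/1356040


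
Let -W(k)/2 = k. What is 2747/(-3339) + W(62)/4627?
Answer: -267845/315297 ≈ -0.84950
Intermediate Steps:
W(k) = -2*k
2747/(-3339) + W(62)/4627 = 2747/(-3339) - 2*62/4627 = 2747*(-1/3339) - 124*1/4627 = -2747/3339 - 124/4627 = -267845/315297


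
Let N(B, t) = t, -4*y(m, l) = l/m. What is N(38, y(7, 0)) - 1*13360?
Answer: -13360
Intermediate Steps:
y(m, l) = -l/(4*m)
N(38, y(7, 0)) - 1*13360 = -1/4*0/7 - 1*13360 = -1/4*0*1/7 - 13360 = 0 - 13360 = -13360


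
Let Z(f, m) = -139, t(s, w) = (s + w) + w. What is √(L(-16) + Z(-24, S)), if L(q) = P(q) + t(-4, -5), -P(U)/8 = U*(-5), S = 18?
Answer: I*√793 ≈ 28.16*I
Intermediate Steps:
t(s, w) = s + 2*w
P(U) = 40*U (P(U) = -8*U*(-5) = -(-40)*U = 40*U)
L(q) = -14 + 40*q (L(q) = 40*q + (-4 + 2*(-5)) = 40*q + (-4 - 10) = 40*q - 14 = -14 + 40*q)
√(L(-16) + Z(-24, S)) = √((-14 + 40*(-16)) - 139) = √((-14 - 640) - 139) = √(-654 - 139) = √(-793) = I*√793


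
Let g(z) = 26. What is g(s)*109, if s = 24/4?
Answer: 2834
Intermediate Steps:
s = 6 (s = 24*(¼) = 6)
g(s)*109 = 26*109 = 2834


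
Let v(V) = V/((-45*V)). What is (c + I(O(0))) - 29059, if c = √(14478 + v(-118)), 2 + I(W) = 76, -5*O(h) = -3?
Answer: -28985 + √3257545/15 ≈ -28865.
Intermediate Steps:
O(h) = ⅗ (O(h) = -⅕*(-3) = ⅗)
v(V) = -1/45 (v(V) = V*(-1/(45*V)) = -1/45)
I(W) = 74 (I(W) = -2 + 76 = 74)
c = √3257545/15 (c = √(14478 - 1/45) = √(651509/45) = √3257545/15 ≈ 120.32)
(c + I(O(0))) - 29059 = (√3257545/15 + 74) - 29059 = (74 + √3257545/15) - 29059 = -28985 + √3257545/15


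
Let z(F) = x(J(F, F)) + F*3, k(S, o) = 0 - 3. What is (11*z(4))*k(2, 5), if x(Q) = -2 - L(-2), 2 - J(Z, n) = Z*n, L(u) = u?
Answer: -396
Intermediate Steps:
k(S, o) = -3
J(Z, n) = 2 - Z*n
x(Q) = 0 (x(Q) = -2 - 1*(-2) = -2 + 2 = 0)
z(F) = 3*F (z(F) = 0 + F*3 = 0 + 3*F = 3*F)
(11*z(4))*k(2, 5) = (11*(3*4))*(-3) = (11*12)*(-3) = 132*(-3) = -396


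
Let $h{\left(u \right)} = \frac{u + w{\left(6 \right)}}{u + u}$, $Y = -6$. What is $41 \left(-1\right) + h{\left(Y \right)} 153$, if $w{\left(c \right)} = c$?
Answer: $-41$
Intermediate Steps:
$h{\left(u \right)} = \frac{6 + u}{2 u}$ ($h{\left(u \right)} = \frac{u + 6}{u + u} = \frac{6 + u}{2 u}$)
$41 \left(-1\right) + h{\left(Y \right)} 153 = 41 \left(-1\right) + \frac{6 - 6}{2 \left(-6\right)} 153 = -41 + \frac{1}{2} \left(- \frac{1}{6}\right) 0 \cdot 153 = -41 + 0 \cdot 153 = -41 + 0 = -41$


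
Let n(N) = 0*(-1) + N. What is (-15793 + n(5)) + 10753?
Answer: -5035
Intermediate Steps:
n(N) = N (n(N) = 0 + N = N)
(-15793 + n(5)) + 10753 = (-15793 + 5) + 10753 = -15788 + 10753 = -5035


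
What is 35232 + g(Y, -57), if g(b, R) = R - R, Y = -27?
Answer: 35232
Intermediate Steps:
g(b, R) = 0
35232 + g(Y, -57) = 35232 + 0 = 35232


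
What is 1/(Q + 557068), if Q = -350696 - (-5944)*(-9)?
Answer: 1/152876 ≈ 6.5412e-6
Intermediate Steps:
Q = -404192 (Q = -350696 - 1*53496 = -350696 - 53496 = -404192)
1/(Q + 557068) = 1/(-404192 + 557068) = 1/152876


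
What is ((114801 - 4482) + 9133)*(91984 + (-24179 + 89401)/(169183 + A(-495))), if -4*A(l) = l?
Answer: 7441179829247712/677227 ≈ 1.0988e+10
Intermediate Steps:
A(l) = -l/4
((114801 - 4482) + 9133)*(91984 + (-24179 + 89401)/(169183 + A(-495))) = ((114801 - 4482) + 9133)*(91984 + (-24179 + 89401)/(169183 - 1/4*(-495))) = (110319 + 9133)*(91984 + 65222/(169183 + 495/4)) = 119452*(91984 + 65222/(677227/4)) = 119452*(91984 + 65222*(4/677227)) = 119452*(91984 + 260888/677227) = 119452*(62294309256/677227) = 7441179829247712/677227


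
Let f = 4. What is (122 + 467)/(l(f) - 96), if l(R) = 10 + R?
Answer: -589/82 ≈ -7.1829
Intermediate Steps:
(122 + 467)/(l(f) - 96) = (122 + 467)/((10 + 4) - 96) = 589/(14 - 96) = 589/(-82) = 589*(-1/82) = -589/82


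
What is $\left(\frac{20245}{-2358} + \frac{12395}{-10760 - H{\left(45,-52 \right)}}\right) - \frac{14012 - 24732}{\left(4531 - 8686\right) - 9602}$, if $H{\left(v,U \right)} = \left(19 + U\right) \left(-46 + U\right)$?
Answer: $- \frac{1163323475005}{113487862491} \approx -10.251$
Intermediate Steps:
$H{\left(v,U \right)} = \left(-46 + U\right) \left(19 + U\right)$
$\left(\frac{20245}{-2358} + \frac{12395}{-10760 - H{\left(45,-52 \right)}}\right) - \frac{14012 - 24732}{\left(4531 - 8686\right) - 9602} = \left(\frac{20245}{-2358} + \frac{12395}{-10760 - \left(-874 + \left(-52\right)^{2} - -1404\right)}\right) - \frac{14012 - 24732}{\left(4531 - 8686\right) - 9602} = \left(20245 \left(- \frac{1}{2358}\right) + \frac{12395}{-10760 - \left(-874 + 2704 + 1404\right)}\right) - - \frac{10720}{\left(4531 - 8686\right) - 9602} = \left(- \frac{20245}{2358} + \frac{12395}{-10760 - 3234}\right) - - \frac{10720}{-4155 - 9602} = \left(- \frac{20245}{2358} + \frac{12395}{-10760 - 3234}\right) - - \frac{10720}{-13757} = \left(- \frac{20245}{2358} + \frac{12395}{-13994}\right) - \left(-10720\right) \left(- \frac{1}{13757}\right) = \left(- \frac{20245}{2358} + 12395 \left(- \frac{1}{13994}\right)\right) - \frac{10720}{13757} = \left(- \frac{20245}{2358} - \frac{12395}{13994}\right) - \frac{10720}{13757} = - \frac{78133985}{8249463} - \frac{10720}{13757} = - \frac{1163323475005}{113487862491}$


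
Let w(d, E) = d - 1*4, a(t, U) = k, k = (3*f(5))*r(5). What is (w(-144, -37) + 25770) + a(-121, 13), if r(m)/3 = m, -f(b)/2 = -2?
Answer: 25802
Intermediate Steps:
f(b) = 4 (f(b) = -2*(-2) = 4)
r(m) = 3*m
k = 180 (k = (3*4)*(3*5) = 12*15 = 180)
a(t, U) = 180
w(d, E) = -4 + d (w(d, E) = d - 4 = -4 + d)
(w(-144, -37) + 25770) + a(-121, 13) = ((-4 - 144) + 25770) + 180 = (-148 + 25770) + 180 = 25622 + 180 = 25802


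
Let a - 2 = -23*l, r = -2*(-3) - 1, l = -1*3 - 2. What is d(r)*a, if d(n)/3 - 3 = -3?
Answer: 0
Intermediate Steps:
l = -5 (l = -3 - 2 = -5)
r = 5 (r = 6 - 1 = 5)
d(n) = 0 (d(n) = 9 + 3*(-3) = 9 - 9 = 0)
a = 117 (a = 2 - 23*(-5) = 2 + 115 = 117)
d(r)*a = 0*117 = 0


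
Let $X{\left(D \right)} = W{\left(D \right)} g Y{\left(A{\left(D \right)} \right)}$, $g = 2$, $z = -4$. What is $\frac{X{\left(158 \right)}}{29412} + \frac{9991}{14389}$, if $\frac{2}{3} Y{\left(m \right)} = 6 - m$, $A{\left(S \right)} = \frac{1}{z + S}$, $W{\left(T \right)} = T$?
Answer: $\frac{8591488541}{10862371212} \approx 0.79094$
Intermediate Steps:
$A{\left(S \right)} = \frac{1}{-4 + S}$
$Y{\left(m \right)} = 9 - \frac{3 m}{2}$ ($Y{\left(m \right)} = \frac{3 \left(6 - m\right)}{2} = 9 - \frac{3 m}{2}$)
$X{\left(D \right)} = 2 D \left(9 - \frac{3}{2 \left(-4 + D\right)}\right)$ ($X{\left(D \right)} = D 2 \left(9 - \frac{3}{2 \left(-4 + D\right)}\right) = 2 D \left(9 - \frac{3}{2 \left(-4 + D\right)}\right)$)
$\frac{X{\left(158 \right)}}{29412} + \frac{9991}{14389} = \frac{3 \cdot 158 \frac{1}{-4 + 158} \left(-25 + 6 \cdot 158\right)}{29412} + \frac{9991}{14389} = 3 \cdot 158 \cdot \frac{1}{154} \left(-25 + 948\right) \frac{1}{29412} + 9991 \cdot \frac{1}{14389} = 3 \cdot 158 \cdot \frac{1}{154} \cdot 923 \cdot \frac{1}{29412} + \frac{9991}{14389} = \frac{218751}{77} \cdot \frac{1}{29412} + \frac{9991}{14389} = \frac{72917}{754908} + \frac{9991}{14389} = \frac{8591488541}{10862371212}$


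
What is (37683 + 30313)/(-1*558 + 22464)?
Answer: 33998/10953 ≈ 3.1040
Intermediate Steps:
(37683 + 30313)/(-1*558 + 22464) = 67996/(-558 + 22464) = 67996/21906 = 67996*(1/21906) = 33998/10953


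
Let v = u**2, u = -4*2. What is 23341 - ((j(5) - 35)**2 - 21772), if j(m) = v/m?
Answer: 1115504/25 ≈ 44620.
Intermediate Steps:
u = -8
v = 64 (v = (-8)**2 = 64)
j(m) = 64/m
23341 - ((j(5) - 35)**2 - 21772) = 23341 - ((64/5 - 35)**2 - 21772) = 23341 - ((-111/5)**2 - 21772) = 23341 - (12321/25 - 21772) = 23341 - 1*(-531979/25) = 23341 + 531979/25 = 1115504/25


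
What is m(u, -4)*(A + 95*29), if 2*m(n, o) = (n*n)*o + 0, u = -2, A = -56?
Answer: -21592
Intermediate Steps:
m(n, o) = o*n²/2 (m(n, o) = ((n*n)*o + 0)/2 = (n²*o + 0)/2 = (o*n² + 0)/2 = (o*n²)/2 = o*n²/2)
m(u, -4)*(A + 95*29) = ((½)*(-4)*(-2)²)*(-56 + 95*29) = ((½)*(-4)*4)*(-56 + 2755) = -8*2699 = -21592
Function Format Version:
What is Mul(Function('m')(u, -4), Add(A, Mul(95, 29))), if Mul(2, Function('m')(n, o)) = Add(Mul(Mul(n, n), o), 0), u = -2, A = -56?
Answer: -21592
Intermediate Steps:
Function('m')(n, o) = Mul(Rational(1, 2), o, Pow(n, 2)) (Function('m')(n, o) = Mul(Rational(1, 2), Add(Mul(Mul(n, n), o), 0)) = Mul(Rational(1, 2), Add(Mul(Pow(n, 2), o), 0)) = Mul(Rational(1, 2), Add(Mul(o, Pow(n, 2)), 0)) = Mul(Rational(1, 2), Mul(o, Pow(n, 2))) = Mul(Rational(1, 2), o, Pow(n, 2)))
Mul(Function('m')(u, -4), Add(A, Mul(95, 29))) = Mul(Mul(Rational(1, 2), -4, Pow(-2, 2)), Add(-56, Mul(95, 29))) = Mul(Mul(Rational(1, 2), -4, 4), Add(-56, 2755)) = Mul(-8, 2699) = -21592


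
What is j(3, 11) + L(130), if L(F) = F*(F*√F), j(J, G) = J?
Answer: 3 + 16900*√130 ≈ 1.9269e+5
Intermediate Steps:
L(F) = F^(5/2) (L(F) = F*F^(3/2) = F^(5/2))
j(3, 11) + L(130) = 3 + 130^(5/2) = 3 + 16900*√130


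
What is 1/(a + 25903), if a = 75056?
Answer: 1/100959 ≈ 9.9050e-6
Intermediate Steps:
1/(a + 25903) = 1/(75056 + 25903) = 1/100959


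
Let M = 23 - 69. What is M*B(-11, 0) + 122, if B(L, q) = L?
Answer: 628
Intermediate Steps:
M = -46
M*B(-11, 0) + 122 = -46*(-11) + 122 = 506 + 122 = 628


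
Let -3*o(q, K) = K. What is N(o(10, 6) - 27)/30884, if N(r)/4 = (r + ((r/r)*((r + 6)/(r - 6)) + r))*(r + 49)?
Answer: -8028/54047 ≈ -0.14854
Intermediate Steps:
o(q, K) = -K/3
N(r) = 4*(49 + r)*(2*r + (6 + r)/(-6 + r)) (N(r) = 4*((r + ((r/r)*((r + 6)/(r - 6)) + r))*(r + 49)) = 4*((r + (1*((6 + r)/(-6 + r)) + r))*(49 + r)) = 4*((r + ((6 + r)/(-6 + r) + r))*(49 + r)) = 4*((r + (r + (6 + r)/(-6 + r)))*(49 + r)) = 4*((2*r + (6 + r)/(-6 + r))*(49 + r)) = 4*((49 + r)*(2*r + (6 + r)/(-6 + r))) = 4*(49 + r)*(2*r + (6 + r)/(-6 + r)))
N(o(10, 6) - 27)/30884 = (4*(294 - 533*(-⅓*6 - 27) + 2*(-⅓*6 - 27)³ + 87*(-⅓*6 - 27)²)/(-6 + (-⅓*6 - 27)))/30884 = (4*(294 - 533*(-2 - 27) + 2*(-2 - 27)³ + 87*(-2 - 27)²)/(-6 + (-2 - 27)))*(1/30884) = (4*(294 - 533*(-29) + 2*(-29)³ + 87*(-29)²)/(-6 - 29))*(1/30884) = (4*(294 + 15457 + 2*(-24389) + 87*841)/(-35))*(1/30884) = (4*(-1/35)*(294 + 15457 - 48778 + 73167))*(1/30884) = (4*(-1/35)*40140)*(1/30884) = -32112/7*1/30884 = -8028/54047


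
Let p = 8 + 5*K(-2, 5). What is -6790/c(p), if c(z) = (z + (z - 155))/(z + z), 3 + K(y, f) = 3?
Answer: 108640/139 ≈ 781.58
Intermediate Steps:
K(y, f) = 0 (K(y, f) = -3 + 3 = 0)
p = 8 (p = 8 + 5*0 = 8 + 0 = 8)
c(z) = (-155 + 2*z)/(2*z) (c(z) = (z + (-155 + z))/((2*z)) = (-155 + 2*z)*(1/(2*z)) = (-155 + 2*z)/(2*z))
-6790/c(p) = -6790*8/(-155/2 + 8) = -6790/((⅛)*(-139/2)) = -6790/(-139/16) = -6790*(-16/139) = 108640/139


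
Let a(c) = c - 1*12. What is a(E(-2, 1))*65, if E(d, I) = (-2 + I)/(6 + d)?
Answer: -3185/4 ≈ -796.25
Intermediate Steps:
E(d, I) = (-2 + I)/(6 + d)
a(c) = -12 + c (a(c) = c - 12 = -12 + c)
a(E(-2, 1))*65 = (-12 + (-2 + 1)/(6 - 2))*65 = (-12 - 1/4)*65 = (-12 + (¼)*(-1))*65 = (-12 - ¼)*65 = -49/4*65 = -3185/4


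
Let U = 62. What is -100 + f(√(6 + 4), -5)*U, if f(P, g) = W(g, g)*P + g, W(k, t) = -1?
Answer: -410 - 62*√10 ≈ -606.06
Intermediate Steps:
f(P, g) = g - P (f(P, g) = -P + g = g - P)
-100 + f(√(6 + 4), -5)*U = -100 + (-5 - √(6 + 4))*62 = -100 + (-5 - √10)*62 = -100 + (-310 - 62*√10) = -410 - 62*√10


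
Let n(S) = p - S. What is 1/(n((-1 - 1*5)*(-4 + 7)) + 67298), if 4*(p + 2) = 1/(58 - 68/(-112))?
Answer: 1641/110462281 ≈ 1.4856e-5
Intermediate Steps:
p = -3275/1641 (p = -2 + 1/(4*(58 - 68/(-112))) = -2 + 1/(4*(58 - 68*(-1/112))) = -2 + 1/(4*(58 + 17/28)) = -2 + 1/(4*(1641/28)) = -2 + (1/4)*(28/1641) = -2 + 7/1641 = -3275/1641 ≈ -1.9957)
n(S) = -3275/1641 - S
1/(n((-1 - 1*5)*(-4 + 7)) + 67298) = 1/((-3275/1641 - (-1 - 1*5)*(-4 + 7)) + 67298) = 1/((-3275/1641 - (-1 - 5)*3) + 67298) = 1/((-3275/1641 - (-6)*3) + 67298) = 1/((-3275/1641 - 1*(-18)) + 67298) = 1/((-3275/1641 + 18) + 67298) = 1/(26263/1641 + 67298) = 1/(110462281/1641) = 1641/110462281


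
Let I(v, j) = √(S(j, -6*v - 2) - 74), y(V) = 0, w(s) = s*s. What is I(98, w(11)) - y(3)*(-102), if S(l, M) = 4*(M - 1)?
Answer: I*√2438 ≈ 49.376*I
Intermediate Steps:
w(s) = s²
S(l, M) = -4 + 4*M (S(l, M) = 4*(-1 + M) = -4 + 4*M)
I(v, j) = √(-86 - 24*v) (I(v, j) = √((-4 + 4*(-6*v - 2)) - 74) = √((-4 + 4*(-2 - 6*v)) - 74) = √((-4 + (-8 - 24*v)) - 74) = √((-12 - 24*v) - 74) = √(-86 - 24*v))
I(98, w(11)) - y(3)*(-102) = √(-86 - 24*98) - 0*(-102) = √(-86 - 2352) - 1*0 = √(-2438) + 0 = I*√2438 + 0 = I*√2438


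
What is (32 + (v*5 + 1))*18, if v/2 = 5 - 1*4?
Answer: 774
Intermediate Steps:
v = 2 (v = 2*(5 - 1*4) = 2*(5 - 4) = 2*1 = 2)
(32 + (v*5 + 1))*18 = (32 + (2*5 + 1))*18 = (32 + (10 + 1))*18 = (32 + 11)*18 = 43*18 = 774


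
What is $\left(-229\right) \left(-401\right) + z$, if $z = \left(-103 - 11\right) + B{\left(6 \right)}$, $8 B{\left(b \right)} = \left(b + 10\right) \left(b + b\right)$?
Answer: $91739$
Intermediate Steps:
$B{\left(b \right)} = \frac{b \left(10 + b\right)}{4}$ ($B{\left(b \right)} = \frac{\left(b + 10\right) \left(b + b\right)}{8} = \frac{\left(10 + b\right) 2 b}{8} = \frac{2 b \left(10 + b\right)}{8} = \frac{b \left(10 + b\right)}{4}$)
$z = -90$ ($z = \left(-103 - 11\right) + \frac{1}{4} \cdot 6 \left(10 + 6\right) = -114 + \frac{1}{4} \cdot 6 \cdot 16 = -114 + 24 = -90$)
$\left(-229\right) \left(-401\right) + z = \left(-229\right) \left(-401\right) - 90 = 91829 - 90 = 91739$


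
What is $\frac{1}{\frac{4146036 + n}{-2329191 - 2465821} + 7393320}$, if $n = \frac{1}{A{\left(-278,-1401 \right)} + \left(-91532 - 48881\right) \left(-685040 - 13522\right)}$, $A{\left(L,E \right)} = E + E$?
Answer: $\frac{470329220988879648}{3477294029448510562168415} \approx 1.3526 \cdot 10^{-7}$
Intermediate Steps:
$A{\left(L,E \right)} = 2 E$
$n = \frac{1}{98087183304}$ ($n = \frac{1}{2 \left(-1401\right) + \left(-91532 - 48881\right) \left(-685040 - 13522\right)} = \frac{1}{-2802 - -98087186106} = \frac{1}{-2802 + 98087186106} = \frac{1}{98087183304} \approx 1.0195 \cdot 10^{-11}$)
$\frac{1}{\frac{4146036 + n}{-2329191 - 2465821} + 7393320} = \frac{1}{\frac{4146036 + \frac{1}{98087183304}}{-2329191 - 2465821} + 7393320} = \frac{1}{\frac{406672993116982945}{98087183304 \left(-4795012\right)} + 7393320} = \frac{1}{\frac{406672993116982945}{98087183304} \left(- \frac{1}{4795012}\right) + 7393320} = \frac{1}{- \frac{406672993116982945}{470329220988879648} + 7393320} = \frac{1}{\frac{3477294029448510562168415}{470329220988879648}} = \frac{470329220988879648}{3477294029448510562168415}$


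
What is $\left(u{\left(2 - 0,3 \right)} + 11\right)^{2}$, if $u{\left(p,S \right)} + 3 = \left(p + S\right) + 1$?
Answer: $196$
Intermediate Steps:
$u{\left(p,S \right)} = -2 + S + p$ ($u{\left(p,S \right)} = -3 + \left(\left(p + S\right) + 1\right) = -3 + \left(\left(S + p\right) + 1\right) = -3 + \left(1 + S + p\right) = -2 + S + p$)
$\left(u{\left(2 - 0,3 \right)} + 11\right)^{2} = \left(\left(-2 + 3 + \left(2 - 0\right)\right) + 11\right)^{2} = \left(\left(-2 + 3 + \left(2 + 0\right)\right) + 11\right)^{2} = \left(\left(-2 + 3 + 2\right) + 11\right)^{2} = \left(3 + 11\right)^{2} = 14^{2} = 196$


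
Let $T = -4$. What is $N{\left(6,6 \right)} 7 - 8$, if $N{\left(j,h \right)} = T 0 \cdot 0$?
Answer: $-8$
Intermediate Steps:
$N{\left(j,h \right)} = 0$ ($N{\left(j,h \right)} = \left(-4\right) 0 \cdot 0 = 0 \cdot 0 = 0$)
$N{\left(6,6 \right)} 7 - 8 = 0 \cdot 7 - 8 = 0 - 8 = -8$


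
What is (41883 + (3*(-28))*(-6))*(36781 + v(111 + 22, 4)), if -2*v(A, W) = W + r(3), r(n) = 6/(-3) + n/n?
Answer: 3117945333/2 ≈ 1.5590e+9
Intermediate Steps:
r(n) = -1 (r(n) = 6*(-⅓) + 1 = -2 + 1 = -1)
v(A, W) = ½ - W/2 (v(A, W) = -(W - 1)/2 = -(-1 + W)/2 = ½ - W/2)
(41883 + (3*(-28))*(-6))*(36781 + v(111 + 22, 4)) = (41883 + (3*(-28))*(-6))*(36781 + (½ - ½*4)) = (41883 - 84*(-6))*(36781 + (½ - 2)) = (41883 + 504)*(36781 - 3/2) = 42387*(73559/2) = 3117945333/2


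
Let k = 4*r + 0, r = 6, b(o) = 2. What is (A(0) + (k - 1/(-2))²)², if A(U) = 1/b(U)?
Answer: 5774409/16 ≈ 3.6090e+5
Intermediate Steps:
A(U) = ½ (A(U) = 1/2 = ½)
k = 24 (k = 4*6 + 0 = 24 + 0 = 24)
(A(0) + (k - 1/(-2))²)² = (½ + (24 - 1/(-2))²)² = (½ + (24 - 1*(-½))²)² = (½ + (24 + ½)²)² = (½ + (49/2)²)² = (½ + 2401/4)² = (2403/4)² = 5774409/16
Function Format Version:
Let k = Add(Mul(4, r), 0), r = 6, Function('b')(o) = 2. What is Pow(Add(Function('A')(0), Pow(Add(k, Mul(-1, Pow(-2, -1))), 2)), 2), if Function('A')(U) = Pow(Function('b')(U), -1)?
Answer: Rational(5774409, 16) ≈ 3.6090e+5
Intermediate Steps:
Function('A')(U) = Rational(1, 2) (Function('A')(U) = Pow(2, -1) = Rational(1, 2))
k = 24 (k = Add(Mul(4, 6), 0) = Add(24, 0) = 24)
Pow(Add(Function('A')(0), Pow(Add(k, Mul(-1, Pow(-2, -1))), 2)), 2) = Pow(Add(Rational(1, 2), Pow(Add(24, Mul(-1, Pow(-2, -1))), 2)), 2) = Pow(Add(Rational(1, 2), Pow(Add(24, Mul(-1, Rational(-1, 2))), 2)), 2) = Pow(Add(Rational(1, 2), Pow(Add(24, Rational(1, 2)), 2)), 2) = Pow(Add(Rational(1, 2), Pow(Rational(49, 2), 2)), 2) = Pow(Add(Rational(1, 2), Rational(2401, 4)), 2) = Pow(Rational(2403, 4), 2) = Rational(5774409, 16)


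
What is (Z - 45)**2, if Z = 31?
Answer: 196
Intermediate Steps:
(Z - 45)**2 = (31 - 45)**2 = (-14)**2 = 196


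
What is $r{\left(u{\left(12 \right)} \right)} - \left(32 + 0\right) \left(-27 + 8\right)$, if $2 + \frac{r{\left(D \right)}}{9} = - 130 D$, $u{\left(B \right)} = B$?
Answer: $-13450$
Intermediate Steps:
$r{\left(D \right)} = -18 - 1170 D$ ($r{\left(D \right)} = -18 + 9 \left(- 130 D\right) = -18 - 1170 D$)
$r{\left(u{\left(12 \right)} \right)} - \left(32 + 0\right) \left(-27 + 8\right) = \left(-18 - 14040\right) - \left(32 + 0\right) \left(-27 + 8\right) = \left(-18 - 14040\right) - 32 \left(-19\right) = -14058 - -608 = -14058 + 608 = -13450$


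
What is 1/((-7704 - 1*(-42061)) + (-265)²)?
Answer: 1/104582 ≈ 9.5619e-6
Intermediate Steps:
1/((-7704 - 1*(-42061)) + (-265)²) = 1/((-7704 + 42061) + 70225) = 1/(34357 + 70225) = 1/104582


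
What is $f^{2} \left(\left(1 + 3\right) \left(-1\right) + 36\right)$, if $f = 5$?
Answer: $800$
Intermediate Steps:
$f^{2} \left(\left(1 + 3\right) \left(-1\right) + 36\right) = 5^{2} \left(\left(1 + 3\right) \left(-1\right) + 36\right) = 25 \left(4 \left(-1\right) + 36\right) = 25 \left(-4 + 36\right) = 25 \cdot 32 = 800$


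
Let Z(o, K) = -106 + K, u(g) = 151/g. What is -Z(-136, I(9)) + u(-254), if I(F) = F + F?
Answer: 22201/254 ≈ 87.406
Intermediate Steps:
I(F) = 2*F
-Z(-136, I(9)) + u(-254) = -(-106 + 2*9) + 151/(-254) = -(-106 + 18) + 151*(-1/254) = -1*(-88) - 151/254 = 88 - 151/254 = 22201/254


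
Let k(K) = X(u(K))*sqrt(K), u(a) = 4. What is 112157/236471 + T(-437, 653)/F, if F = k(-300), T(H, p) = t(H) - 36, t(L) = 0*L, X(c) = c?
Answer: 112157/236471 + 3*I*sqrt(3)/10 ≈ 0.4743 + 0.51962*I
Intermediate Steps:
t(L) = 0
T(H, p) = -36 (T(H, p) = 0 - 36 = -36)
k(K) = 4*sqrt(K)
F = 40*I*sqrt(3) (F = 4*sqrt(-300) = 4*(10*I*sqrt(3)) = 40*I*sqrt(3) ≈ 69.282*I)
112157/236471 + T(-437, 653)/F = 112157/236471 - 36*(-I*sqrt(3)/120) = 112157*(1/236471) - (-3)*I*sqrt(3)/10 = 112157/236471 + 3*I*sqrt(3)/10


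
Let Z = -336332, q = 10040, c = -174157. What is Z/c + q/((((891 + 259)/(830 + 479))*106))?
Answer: 116491643066/1061486915 ≈ 109.74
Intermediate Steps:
Z/c + q/((((891 + 259)/(830 + 479))*106)) = -336332/(-174157) + 10040/((((891 + 259)/(830 + 479))*106)) = -336332*(-1/174157) + 10040/(((1150/1309)*106)) = 336332/174157 + 10040/(((1150*(1/1309))*106)) = 336332/174157 + 10040/(((1150/1309)*106)) = 336332/174157 + 10040/(121900/1309) = 336332/174157 + 10040*(1309/121900) = 336332/174157 + 657118/6095 = 116491643066/1061486915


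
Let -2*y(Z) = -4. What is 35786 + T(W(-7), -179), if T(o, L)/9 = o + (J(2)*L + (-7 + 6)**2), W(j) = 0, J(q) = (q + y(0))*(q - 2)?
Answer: 35795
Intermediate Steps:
y(Z) = 2 (y(Z) = -1/2*(-4) = 2)
J(q) = (-2 + q)*(2 + q) (J(q) = (q + 2)*(q - 2) = (2 + q)*(-2 + q) = (-2 + q)*(2 + q))
T(o, L) = 9 + 9*o (T(o, L) = 9*(o + ((-4 + 2**2)*L + (-7 + 6)**2)) = 9*(o + ((-4 + 4)*L + (-1)**2)) = 9*(o + (0*L + 1)) = 9*(o + (0 + 1)) = 9*(o + 1) = 9*(1 + o) = 9 + 9*o)
35786 + T(W(-7), -179) = 35786 + (9 + 9*0) = 35786 + (9 + 0) = 35786 + 9 = 35795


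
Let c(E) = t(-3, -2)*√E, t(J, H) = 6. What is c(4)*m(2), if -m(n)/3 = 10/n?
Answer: -180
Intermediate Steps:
m(n) = -30/n
c(E) = 6*√E
c(4)*m(2) = (6*√4)*(-30/2) = (6*2)*(-30*½) = 12*(-15) = -180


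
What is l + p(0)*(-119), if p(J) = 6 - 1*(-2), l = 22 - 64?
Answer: -994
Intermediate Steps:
l = -42
p(J) = 8 (p(J) = 6 + 2 = 8)
l + p(0)*(-119) = -42 + 8*(-119) = -42 - 952 = -994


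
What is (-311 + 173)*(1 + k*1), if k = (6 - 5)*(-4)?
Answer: 414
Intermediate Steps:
k = -4 (k = 1*(-4) = -4)
(-311 + 173)*(1 + k*1) = (-311 + 173)*(1 - 4*1) = -138*(1 - 4) = -138*(-3) = 414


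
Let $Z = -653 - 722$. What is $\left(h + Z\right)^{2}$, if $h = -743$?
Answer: $4485924$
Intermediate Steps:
$Z = -1375$
$\left(h + Z\right)^{2} = \left(-743 - 1375\right)^{2} = \left(-2118\right)^{2} = 4485924$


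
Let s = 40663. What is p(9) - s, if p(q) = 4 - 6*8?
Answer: -40707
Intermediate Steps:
p(q) = -44 (p(q) = 4 - 48 = -44)
p(9) - s = -44 - 1*40663 = -44 - 40663 = -40707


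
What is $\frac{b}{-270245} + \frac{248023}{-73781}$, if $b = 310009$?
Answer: $- \frac{89899749664}{19938946345} \approx -4.5088$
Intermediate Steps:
$\frac{b}{-270245} + \frac{248023}{-73781} = \frac{310009}{-270245} + \frac{248023}{-73781} = 310009 \left(- \frac{1}{270245}\right) + 248023 \left(- \frac{1}{73781}\right) = - \frac{310009}{270245} - \frac{248023}{73781} = - \frac{89899749664}{19938946345}$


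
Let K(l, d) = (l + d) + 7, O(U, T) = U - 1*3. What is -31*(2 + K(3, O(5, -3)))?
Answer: -434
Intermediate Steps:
O(U, T) = -3 + U (O(U, T) = U - 3 = -3 + U)
K(l, d) = 7 + d + l (K(l, d) = (d + l) + 7 = 7 + d + l)
-31*(2 + K(3, O(5, -3))) = -31*(2 + (7 + (-3 + 5) + 3)) = -31*(2 + (7 + 2 + 3)) = -31*(2 + 12) = -31*14 = -434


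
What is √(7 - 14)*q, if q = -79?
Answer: -79*I*√7 ≈ -209.01*I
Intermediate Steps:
√(7 - 14)*q = √(7 - 14)*(-79) = √(-7)*(-79) = (I*√7)*(-79) = -79*I*√7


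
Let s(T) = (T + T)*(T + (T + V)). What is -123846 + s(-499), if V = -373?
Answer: 1244412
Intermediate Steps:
s(T) = 2*T*(-373 + 2*T) (s(T) = (T + T)*(T + (T - 373)) = (2*T)*(T + (-373 + T)) = (2*T)*(-373 + 2*T) = 2*T*(-373 + 2*T))
-123846 + s(-499) = -123846 + 2*(-499)*(-373 + 2*(-499)) = -123846 + 2*(-499)*(-373 - 998) = -123846 + 2*(-499)*(-1371) = -123846 + 1368258 = 1244412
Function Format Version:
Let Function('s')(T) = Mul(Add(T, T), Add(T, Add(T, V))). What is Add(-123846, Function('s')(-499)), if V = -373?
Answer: 1244412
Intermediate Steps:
Function('s')(T) = Mul(2, T, Add(-373, Mul(2, T))) (Function('s')(T) = Mul(Add(T, T), Add(T, Add(T, -373))) = Mul(Mul(2, T), Add(T, Add(-373, T))) = Mul(Mul(2, T), Add(-373, Mul(2, T))) = Mul(2, T, Add(-373, Mul(2, T))))
Add(-123846, Function('s')(-499)) = Add(-123846, Mul(2, -499, Add(-373, Mul(2, -499)))) = Add(-123846, Mul(2, -499, Add(-373, -998))) = Add(-123846, Mul(2, -499, -1371)) = Add(-123846, 1368258) = 1244412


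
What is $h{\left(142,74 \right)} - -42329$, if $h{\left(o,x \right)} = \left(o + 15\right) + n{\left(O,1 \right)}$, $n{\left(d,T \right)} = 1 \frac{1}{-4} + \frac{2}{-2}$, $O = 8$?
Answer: $\frac{169939}{4} \approx 42485.0$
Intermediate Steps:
$n{\left(d,T \right)} = - \frac{5}{4}$ ($n{\left(d,T \right)} = 1 \left(- \frac{1}{4}\right) + 2 \left(- \frac{1}{2}\right) = - \frac{1}{4} - 1 = - \frac{5}{4}$)
$h{\left(o,x \right)} = \frac{55}{4} + o$ ($h{\left(o,x \right)} = \left(o + 15\right) - \frac{5}{4} = \left(15 + o\right) - \frac{5}{4} = \frac{55}{4} + o$)
$h{\left(142,74 \right)} - -42329 = \left(\frac{55}{4} + 142\right) - -42329 = \frac{623}{4} + 42329 = \frac{169939}{4}$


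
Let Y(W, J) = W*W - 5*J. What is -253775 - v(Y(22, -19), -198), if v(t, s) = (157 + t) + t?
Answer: -255090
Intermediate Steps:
Y(W, J) = W² - 5*J
v(t, s) = 157 + 2*t
-253775 - v(Y(22, -19), -198) = -253775 - (157 + 2*(22² - 5*(-19))) = -253775 - (157 + 2*(484 + 95)) = -253775 - (157 + 2*579) = -253775 - (157 + 1158) = -253775 - 1*1315 = -253775 - 1315 = -255090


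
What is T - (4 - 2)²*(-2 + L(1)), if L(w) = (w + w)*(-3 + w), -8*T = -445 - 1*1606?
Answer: 2243/8 ≈ 280.38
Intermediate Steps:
T = 2051/8 (T = -(-445 - 1*1606)/8 = -(-445 - 1606)/8 = -⅛*(-2051) = 2051/8 ≈ 256.38)
L(w) = 2*w*(-3 + w) (L(w) = (2*w)*(-3 + w) = 2*w*(-3 + w))
T - (4 - 2)²*(-2 + L(1)) = 2051/8 - (4 - 2)²*(-2 + 2*1*(-3 + 1)) = 2051/8 - 2²*(-2 + 2*1*(-2)) = 2051/8 - 4*(-2 - 4) = 2051/8 - 4*(-6) = 2051/8 - 1*(-24) = 2051/8 + 24 = 2243/8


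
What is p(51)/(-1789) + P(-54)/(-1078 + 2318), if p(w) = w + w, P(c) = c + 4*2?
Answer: -104387/1109180 ≈ -0.094112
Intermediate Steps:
P(c) = 8 + c (P(c) = c + 8 = 8 + c)
p(w) = 2*w
p(51)/(-1789) + P(-54)/(-1078 + 2318) = (2*51)/(-1789) + (8 - 54)/(-1078 + 2318) = 102*(-1/1789) - 46/1240 = -102/1789 - 46*1/1240 = -102/1789 - 23/620 = -104387/1109180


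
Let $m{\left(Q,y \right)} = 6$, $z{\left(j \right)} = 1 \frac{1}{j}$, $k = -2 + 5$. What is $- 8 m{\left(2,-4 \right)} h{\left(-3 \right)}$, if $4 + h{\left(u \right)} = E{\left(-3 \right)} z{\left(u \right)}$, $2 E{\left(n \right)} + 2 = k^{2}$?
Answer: $248$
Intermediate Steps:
$k = 3$
$E{\left(n \right)} = \frac{7}{2}$ ($E{\left(n \right)} = -1 + \frac{3^{2}}{2} = -1 + \frac{1}{2} \cdot 9 = -1 + \frac{9}{2} = \frac{7}{2}$)
$z{\left(j \right)} = \frac{1}{j}$
$h{\left(u \right)} = -4 + \frac{7}{2 u}$
$- 8 m{\left(2,-4 \right)} h{\left(-3 \right)} = \left(-8\right) 6 \left(-4 + \frac{7}{2 \left(-3\right)}\right) = - 48 \left(-4 + \frac{7}{2} \left(- \frac{1}{3}\right)\right) = - 48 \left(-4 - \frac{7}{6}\right) = \left(-48\right) \left(- \frac{31}{6}\right) = 248$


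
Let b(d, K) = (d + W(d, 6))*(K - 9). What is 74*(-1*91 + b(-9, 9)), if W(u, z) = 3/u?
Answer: -6734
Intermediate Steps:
b(d, K) = (-9 + K)*(d + 3/d) (b(d, K) = (d + 3/d)*(K - 9) = (d + 3/d)*(-9 + K) = (-9 + K)*(d + 3/d))
74*(-1*91 + b(-9, 9)) = 74*(-1*91 + (-27 + 3*9 + (-9)²*(-9 + 9))/(-9)) = 74*(-91 - (-27 + 27 + 81*0)/9) = 74*(-91 - (-27 + 27 + 0)/9) = 74*(-91 - ⅑*0) = 74*(-91 + 0) = 74*(-91) = -6734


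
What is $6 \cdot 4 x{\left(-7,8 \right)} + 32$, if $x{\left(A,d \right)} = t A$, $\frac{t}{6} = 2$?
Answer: $-1984$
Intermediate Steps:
$t = 12$ ($t = 6 \cdot 2 = 12$)
$x{\left(A,d \right)} = 12 A$
$6 \cdot 4 x{\left(-7,8 \right)} + 32 = 6 \cdot 4 \cdot 12 \left(-7\right) + 32 = 24 \left(-84\right) + 32 = -2016 + 32 = -1984$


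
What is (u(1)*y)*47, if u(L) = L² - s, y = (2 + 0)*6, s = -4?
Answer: 2820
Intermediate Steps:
y = 12 (y = 2*6 = 12)
u(L) = 4 + L² (u(L) = L² - 1*(-4) = L² + 4 = 4 + L²)
(u(1)*y)*47 = ((4 + 1²)*12)*47 = ((4 + 1)*12)*47 = (5*12)*47 = 60*47 = 2820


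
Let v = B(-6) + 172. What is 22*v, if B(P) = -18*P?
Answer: 6160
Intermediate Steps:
v = 280 (v = -18*(-6) + 172 = 108 + 172 = 280)
22*v = 22*280 = 6160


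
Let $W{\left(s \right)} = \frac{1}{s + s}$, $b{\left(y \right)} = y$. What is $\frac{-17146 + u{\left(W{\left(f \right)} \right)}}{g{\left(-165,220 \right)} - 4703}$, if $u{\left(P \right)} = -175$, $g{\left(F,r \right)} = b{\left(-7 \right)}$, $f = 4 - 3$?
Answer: $\frac{17321}{4710} \approx 3.6775$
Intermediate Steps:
$f = 1$
$g{\left(F,r \right)} = -7$
$W{\left(s \right)} = \frac{1}{2 s}$
$\frac{-17146 + u{\left(W{\left(f \right)} \right)}}{g{\left(-165,220 \right)} - 4703} = \frac{-17146 - 175}{-7 - 4703} = - \frac{17321}{-4710} = \left(-17321\right) \left(- \frac{1}{4710}\right) = \frac{17321}{4710}$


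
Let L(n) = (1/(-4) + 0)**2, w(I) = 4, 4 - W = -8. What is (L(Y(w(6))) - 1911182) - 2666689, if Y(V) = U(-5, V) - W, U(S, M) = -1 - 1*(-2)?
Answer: -73245935/16 ≈ -4.5779e+6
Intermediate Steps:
W = 12 (W = 4 - 1*(-8) = 4 + 8 = 12)
U(S, M) = 1 (U(S, M) = -1 + 2 = 1)
Y(V) = -11 (Y(V) = 1 - 1*12 = 1 - 12 = -11)
L(n) = 1/16 (L(n) = (-1/4 + 0)**2 = (-1/4)**2 = 1/16)
(L(Y(w(6))) - 1911182) - 2666689 = (1/16 - 1911182) - 2666689 = -30578911/16 - 2666689 = -73245935/16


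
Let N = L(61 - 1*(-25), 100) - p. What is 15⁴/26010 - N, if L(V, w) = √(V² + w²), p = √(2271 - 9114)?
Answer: 1125/578 - 2*√4349 + I*√6843 ≈ -129.95 + 82.722*I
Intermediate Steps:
p = I*√6843 (p = √(-6843) = I*√6843 ≈ 82.722*I)
N = 2*√4349 - I*√6843 (N = √((61 - 1*(-25))² + 100²) - I*√6843 = √((61 + 25)² + 10000) - I*√6843 = √(86² + 10000) - I*√6843 = √(7396 + 10000) - I*√6843 = √17396 - I*√6843 = 2*√4349 - I*√6843 ≈ 131.89 - 82.722*I)
15⁴/26010 - N = 15⁴/26010 - (2*√4349 - I*√6843) = 50625*(1/26010) + (-2*√4349 + I*√6843) = 1125/578 + (-2*√4349 + I*√6843) = 1125/578 - 2*√4349 + I*√6843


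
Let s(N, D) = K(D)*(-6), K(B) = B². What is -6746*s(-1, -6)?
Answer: 1457136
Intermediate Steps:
s(N, D) = -6*D² (s(N, D) = D²*(-6) = -6*D²)
-6746*s(-1, -6) = -(-40476)*(-6)² = -(-40476)*36 = -6746*(-216) = 1457136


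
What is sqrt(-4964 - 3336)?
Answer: 10*I*sqrt(83) ≈ 91.104*I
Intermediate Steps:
sqrt(-4964 - 3336) = sqrt(-8300) = 10*I*sqrt(83)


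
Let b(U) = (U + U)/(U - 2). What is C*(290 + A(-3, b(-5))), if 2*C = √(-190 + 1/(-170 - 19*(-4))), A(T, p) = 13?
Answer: 303*I*√1678934/188 ≈ 2088.3*I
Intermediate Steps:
b(U) = 2*U/(-2 + U) (b(U) = (2*U)/(-2 + U) = 2*U/(-2 + U))
C = I*√1678934/188 (C = √(-190 + 1/(-170 - 19*(-4)))/2 = √(-190 + 1/(-170 + 76))/2 = √(-190 + 1/(-94))/2 = √(-190 - 1/94)/2 = √(-17861/94)/2 = (I*√1678934/94)/2 = I*√1678934/188 ≈ 6.8922*I)
C*(290 + A(-3, b(-5))) = (I*√1678934/188)*(290 + 13) = (I*√1678934/188)*303 = 303*I*√1678934/188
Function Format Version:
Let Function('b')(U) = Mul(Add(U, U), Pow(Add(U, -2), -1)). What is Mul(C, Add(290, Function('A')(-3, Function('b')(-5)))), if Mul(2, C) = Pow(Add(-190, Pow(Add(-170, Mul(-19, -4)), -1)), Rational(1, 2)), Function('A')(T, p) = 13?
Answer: Mul(Rational(303, 188), I, Pow(1678934, Rational(1, 2))) ≈ Mul(2088.3, I)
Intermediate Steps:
Function('b')(U) = Mul(2, U, Pow(Add(-2, U), -1)) (Function('b')(U) = Mul(Mul(2, U), Pow(Add(-2, U), -1)) = Mul(2, U, Pow(Add(-2, U), -1)))
C = Mul(Rational(1, 188), I, Pow(1678934, Rational(1, 2))) (C = Mul(Rational(1, 2), Pow(Add(-190, Pow(Add(-170, Mul(-19, -4)), -1)), Rational(1, 2))) = Mul(Rational(1, 2), Pow(Add(-190, Pow(Add(-170, 76), -1)), Rational(1, 2))) = Mul(Rational(1, 2), Pow(Add(-190, Pow(-94, -1)), Rational(1, 2))) = Mul(Rational(1, 2), Pow(Add(-190, Rational(-1, 94)), Rational(1, 2))) = Mul(Rational(1, 2), Pow(Rational(-17861, 94), Rational(1, 2))) = Mul(Rational(1, 2), Mul(Rational(1, 94), I, Pow(1678934, Rational(1, 2)))) = Mul(Rational(1, 188), I, Pow(1678934, Rational(1, 2))) ≈ Mul(6.8922, I))
Mul(C, Add(290, Function('A')(-3, Function('b')(-5)))) = Mul(Mul(Rational(1, 188), I, Pow(1678934, Rational(1, 2))), Add(290, 13)) = Mul(Mul(Rational(1, 188), I, Pow(1678934, Rational(1, 2))), 303) = Mul(Rational(303, 188), I, Pow(1678934, Rational(1, 2)))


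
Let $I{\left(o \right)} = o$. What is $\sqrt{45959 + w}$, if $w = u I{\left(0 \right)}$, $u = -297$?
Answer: $\sqrt{45959} \approx 214.38$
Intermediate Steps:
$w = 0$ ($w = \left(-297\right) 0 = 0$)
$\sqrt{45959 + w} = \sqrt{45959 + 0} = \sqrt{45959}$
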